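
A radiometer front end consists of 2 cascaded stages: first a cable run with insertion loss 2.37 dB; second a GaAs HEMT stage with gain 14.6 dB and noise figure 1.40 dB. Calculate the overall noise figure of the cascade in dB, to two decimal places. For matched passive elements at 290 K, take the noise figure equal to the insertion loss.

3.77 dB

Convert to linear (a loss of L dB is a gain of −L dB): F_i = 10^(NF_i/10), G_i = 10^(G_i,dB/10)
  Stage 1: F_1 = 10^(2.37/10) = 1.726, G_1 = 10^(−2.37/10) = 0.5794
  Stage 2: F_2 = 10^(1.40/10) = 1.380, G_2 = 10^(14.6/10) = 28.84
Friis cascade:
  F = 1.726 + (1.380 − 1)/0.5794 = 2.382
NF = 10 log₁₀(2.382) = 3.77 dB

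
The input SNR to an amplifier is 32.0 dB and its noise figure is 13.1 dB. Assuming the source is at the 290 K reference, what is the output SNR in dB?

18.9 dB

By definition F = SNR_in/SNR_out, so in dB: SNR_out = SNR_in − NF
SNR_out = 32.0 − 13.1 = 18.9 dB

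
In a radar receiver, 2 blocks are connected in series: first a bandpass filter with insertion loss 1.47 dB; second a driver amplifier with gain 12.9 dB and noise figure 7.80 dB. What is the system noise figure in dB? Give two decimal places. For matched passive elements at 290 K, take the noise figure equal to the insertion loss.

Convert to linear (a loss of L dB is a gain of −L dB): F_i = 10^(NF_i/10), G_i = 10^(G_i,dB/10)
  Stage 1: F_1 = 10^(1.47/10) = 1.403, G_1 = 10^(−1.47/10) = 0.7129
  Stage 2: F_2 = 10^(7.80/10) = 6.026, G_2 = 10^(12.9/10) = 19.50
Friis cascade:
  F = 1.403 + (6.026 − 1)/0.7129 = 8.453
NF = 10 log₁₀(8.453) = 9.27 dB

9.27 dB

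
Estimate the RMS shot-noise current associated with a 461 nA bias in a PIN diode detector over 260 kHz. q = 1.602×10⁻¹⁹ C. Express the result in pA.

I_n = √(2qI·B)
2qI·B = 2 × 1.602×10⁻¹⁹ × 4.61×10⁻⁷ × 2.60×10⁵ = 3.84×10⁻²⁰ A²
I_n = √(3.84×10⁻²⁰) = 1.96×10⁻¹⁰ A = 196 pA

196 pA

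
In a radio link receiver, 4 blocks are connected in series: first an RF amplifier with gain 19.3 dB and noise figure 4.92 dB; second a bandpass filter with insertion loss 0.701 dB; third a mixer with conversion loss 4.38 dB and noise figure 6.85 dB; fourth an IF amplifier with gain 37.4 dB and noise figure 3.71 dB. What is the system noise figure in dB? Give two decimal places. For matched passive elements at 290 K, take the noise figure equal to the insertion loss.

5.07 dB

Convert to linear (a loss of L dB is a gain of −L dB): F_i = 10^(NF_i/10), G_i = 10^(G_i,dB/10)
  Stage 1: F_1 = 10^(4.92/10) = 3.105, G_1 = 10^(19.3/10) = 85.11
  Stage 2: F_2 = 10^(0.701/10) = 1.175, G_2 = 10^(−0.701/10) = 0.8509
  Stage 3: F_3 = 10^(6.85/10) = 4.842, G_3 = 10^(−4.38/10) = 0.3648
  Stage 4: F_4 = 10^(3.71/10) = 2.350, G_4 = 10^(37.4/10) = 5495
Friis cascade:
  F = 3.105 + (1.175 − 1)/85.11 + (4.842 − 1)/72.43 + (2.350 − 1)/26.42 = 3.211
NF = 10 log₁₀(3.211) = 5.07 dB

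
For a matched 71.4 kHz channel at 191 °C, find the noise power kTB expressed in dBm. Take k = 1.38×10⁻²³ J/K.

−123.4 dBm

T = 191 °C + 273.15 = 464.15 K
P_n = kTB = 1.38×10⁻²³ × 464.15 × 7.14×10⁴ = 4.57×10⁻¹⁶ W
In dBm: 10 log₁₀(4.57×10⁻¹⁶ / 10⁻³) = −123.4 dBm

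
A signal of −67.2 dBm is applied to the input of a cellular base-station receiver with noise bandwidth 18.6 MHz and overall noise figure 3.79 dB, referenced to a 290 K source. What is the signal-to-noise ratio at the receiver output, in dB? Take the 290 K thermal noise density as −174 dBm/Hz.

30.3 dB

Noise floor: N = −174 + 10 log₁₀(B) + NF
10 log₁₀(1.86×10⁷) = 72.7 dB
N = −174 + 72.7 + 3.79 = −97.51 dBm
SNR = P_sig − N = −67.2 − (−97.51) = 30.31 dB → 30.3 dB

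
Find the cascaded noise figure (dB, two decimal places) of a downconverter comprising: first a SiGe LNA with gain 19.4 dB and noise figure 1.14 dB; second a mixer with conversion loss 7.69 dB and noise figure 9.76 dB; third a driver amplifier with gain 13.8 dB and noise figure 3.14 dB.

1.67 dB

Convert to linear (a loss of L dB is a gain of −L dB): F_i = 10^(NF_i/10), G_i = 10^(G_i,dB/10)
  Stage 1: F_1 = 10^(1.14/10) = 1.300, G_1 = 10^(19.4/10) = 87.10
  Stage 2: F_2 = 10^(9.76/10) = 9.462, G_2 = 10^(−7.69/10) = 0.1702
  Stage 3: F_3 = 10^(3.14/10) = 2.061, G_3 = 10^(13.8/10) = 23.99
Friis cascade:
  F = 1.300 + (9.462 − 1)/87.10 + (2.061 − 1)/14.83 = 1.469
NF = 10 log₁₀(1.469) = 1.67 dB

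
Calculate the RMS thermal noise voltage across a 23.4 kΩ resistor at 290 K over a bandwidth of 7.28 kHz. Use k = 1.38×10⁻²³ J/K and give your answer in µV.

1.65 µV

V_n = √(4kTRB)
4kTRB = 4 × 1.38×10⁻²³ × 290 × 2.34×10⁴ × 7.28×10³ = 2.73×10⁻¹² V²
V_n = √(2.73×10⁻¹²) = 1.65×10⁻⁶ V = 1.65 µV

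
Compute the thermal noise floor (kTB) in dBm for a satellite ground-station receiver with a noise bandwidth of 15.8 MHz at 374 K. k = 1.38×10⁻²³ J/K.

−100.9 dBm

P_n = kTB = 1.38×10⁻²³ × 374 × 1.58×10⁷ = 8.15×10⁻¹⁴ W
In dBm: 10 log₁₀(8.15×10⁻¹⁴ / 10⁻³) = −100.9 dBm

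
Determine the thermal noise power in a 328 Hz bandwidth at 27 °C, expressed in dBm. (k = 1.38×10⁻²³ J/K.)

T = 27 °C + 273.15 = 300.15 K
P_n = kTB = 1.38×10⁻²³ × 300.15 × 3.28×10² = 1.36×10⁻¹⁸ W
In dBm: 10 log₁₀(1.36×10⁻¹⁸ / 10⁻³) = −148.7 dBm

−148.7 dBm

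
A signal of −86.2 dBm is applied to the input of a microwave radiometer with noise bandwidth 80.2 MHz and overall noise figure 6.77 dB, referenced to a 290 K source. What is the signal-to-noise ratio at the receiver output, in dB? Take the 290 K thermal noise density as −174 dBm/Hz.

2.0 dB

Noise floor: N = −174 + 10 log₁₀(B) + NF
10 log₁₀(8.02×10⁷) = 79.04 dB
N = −174 + 79.04 + 6.77 = −88.19 dBm
SNR = P_sig − N = −86.2 − (−88.19) = 1.99 dB → 2.0 dB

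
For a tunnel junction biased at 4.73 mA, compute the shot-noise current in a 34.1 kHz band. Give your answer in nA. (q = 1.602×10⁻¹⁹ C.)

I_n = √(2qI·B)
2qI·B = 2 × 1.602×10⁻¹⁹ × 4.73×10⁻³ × 3.41×10⁴ = 5.17×10⁻¹⁷ A²
I_n = √(5.17×10⁻¹⁷) = 7.19×10⁻⁹ A = 7.19 nA

7.19 nA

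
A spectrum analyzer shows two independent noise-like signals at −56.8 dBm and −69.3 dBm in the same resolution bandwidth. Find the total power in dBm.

Convert to linear, add, convert back:
P₁ = 2.09×10⁻⁹ W, P₂ = 1.17×10⁻¹⁰ W
P_tot = 2.21×10⁻⁹ W → 10 log₁₀(P_tot / 10⁻³) = −56.6 dBm

−56.6 dBm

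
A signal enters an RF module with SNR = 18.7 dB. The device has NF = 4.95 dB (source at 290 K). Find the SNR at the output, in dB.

By definition F = SNR_in/SNR_out, so in dB: SNR_out = SNR_in − NF
SNR_out = 18.7 − 4.95 = 13.75 dB

13.75 dB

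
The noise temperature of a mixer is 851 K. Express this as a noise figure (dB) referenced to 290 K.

F = 1 + T_e/T₀ = 1 + 851/290 = 3.93448
NF = 10 log₁₀(3.93448) = 5.95 dB

5.95 dB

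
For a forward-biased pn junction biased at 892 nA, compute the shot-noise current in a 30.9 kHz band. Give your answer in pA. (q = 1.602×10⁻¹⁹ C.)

I_n = √(2qI·B)
2qI·B = 2 × 1.602×10⁻¹⁹ × 8.92×10⁻⁷ × 3.09×10⁴ = 8.83×10⁻²¹ A²
I_n = √(8.83×10⁻²¹) = 9.40×10⁻¹¹ A = 94.0 pA

94.0 pA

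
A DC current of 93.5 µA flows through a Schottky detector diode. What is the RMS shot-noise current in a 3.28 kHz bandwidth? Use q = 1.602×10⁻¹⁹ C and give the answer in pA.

I_n = √(2qI·B)
2qI·B = 2 × 1.602×10⁻¹⁹ × 9.35×10⁻⁵ × 3.28×10³ = 9.83×10⁻²⁰ A²
I_n = √(9.83×10⁻²⁰) = 3.13×10⁻¹⁰ A = 313 pA

313 pA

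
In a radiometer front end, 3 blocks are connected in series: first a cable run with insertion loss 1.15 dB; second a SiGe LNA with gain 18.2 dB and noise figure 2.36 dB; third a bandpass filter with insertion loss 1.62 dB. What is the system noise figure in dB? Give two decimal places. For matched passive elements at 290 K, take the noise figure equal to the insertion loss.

3.53 dB

Convert to linear (a loss of L dB is a gain of −L dB): F_i = 10^(NF_i/10), G_i = 10^(G_i,dB/10)
  Stage 1: F_1 = 10^(1.15/10) = 1.303, G_1 = 10^(−1.15/10) = 0.7674
  Stage 2: F_2 = 10^(2.36/10) = 1.722, G_2 = 10^(18.2/10) = 66.07
  Stage 3: F_3 = 10^(1.62/10) = 1.452, G_3 = 10^(−1.62/10) = 0.6887
Friis cascade:
  F = 1.303 + (1.722 − 1)/0.7674 + (1.452 − 1)/50.70 = 2.253
NF = 10 log₁₀(2.253) = 3.53 dB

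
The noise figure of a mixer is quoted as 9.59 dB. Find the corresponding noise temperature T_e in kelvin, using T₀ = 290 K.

F = 10^(9.59/10) = 9.09913
T_e = (F − 1)·T₀ = (9.09913 − 1) × 290 = 2349 K

2349 K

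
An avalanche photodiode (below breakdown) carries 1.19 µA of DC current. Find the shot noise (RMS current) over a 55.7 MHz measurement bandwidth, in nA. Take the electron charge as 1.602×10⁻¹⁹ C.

I_n = √(2qI·B)
2qI·B = 2 × 1.602×10⁻¹⁹ × 1.19×10⁻⁶ × 5.57×10⁷ = 2.12×10⁻¹⁷ A²
I_n = √(2.12×10⁻¹⁷) = 4.61×10⁻⁹ A = 4.61 nA

4.61 nA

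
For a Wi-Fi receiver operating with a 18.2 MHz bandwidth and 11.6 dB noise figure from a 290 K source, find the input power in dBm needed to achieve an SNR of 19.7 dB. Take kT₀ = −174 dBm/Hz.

Sensitivity = −174 + 10 log₁₀(B) + NF + SNR_min
= −174 + 72.6 + 11.6 + 19.7
= −70.1 dBm → −70.1 dBm

−70.1 dBm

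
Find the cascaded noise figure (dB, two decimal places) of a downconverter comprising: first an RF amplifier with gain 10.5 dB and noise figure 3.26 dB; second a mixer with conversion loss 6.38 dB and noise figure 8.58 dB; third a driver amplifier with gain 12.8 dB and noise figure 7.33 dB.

6.41 dB

Convert to linear (a loss of L dB is a gain of −L dB): F_i = 10^(NF_i/10), G_i = 10^(G_i,dB/10)
  Stage 1: F_1 = 10^(3.26/10) = 2.118, G_1 = 10^(10.5/10) = 11.22
  Stage 2: F_2 = 10^(8.58/10) = 7.211, G_2 = 10^(−6.38/10) = 0.2301
  Stage 3: F_3 = 10^(7.33/10) = 5.408, G_3 = 10^(12.8/10) = 19.05
Friis cascade:
  F = 2.118 + (7.211 − 1)/11.22 + (5.408 − 1)/2.582 = 4.379
NF = 10 log₁₀(4.379) = 6.41 dB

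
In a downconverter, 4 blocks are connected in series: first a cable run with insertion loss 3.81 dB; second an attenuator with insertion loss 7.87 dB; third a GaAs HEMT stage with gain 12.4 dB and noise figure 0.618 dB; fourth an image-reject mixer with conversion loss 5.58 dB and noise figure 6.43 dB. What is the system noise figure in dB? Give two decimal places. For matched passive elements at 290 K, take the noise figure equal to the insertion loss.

12.98 dB

Convert to linear (a loss of L dB is a gain of −L dB): F_i = 10^(NF_i/10), G_i = 10^(G_i,dB/10)
  Stage 1: F_1 = 10^(3.81/10) = 2.404, G_1 = 10^(−3.81/10) = 0.4159
  Stage 2: F_2 = 10^(7.87/10) = 6.124, G_2 = 10^(−7.87/10) = 0.1633
  Stage 3: F_3 = 10^(0.618/10) = 1.153, G_3 = 10^(12.4/10) = 17.38
  Stage 4: F_4 = 10^(6.43/10) = 4.395, G_4 = 10^(−5.58/10) = 0.2767
Friis cascade:
  F = 2.404 + (6.124 − 1)/0.4159 + (1.153 − 1)/0.06792 + (4.395 − 1)/1.180 = 19.85
NF = 10 log₁₀(19.85) = 12.98 dB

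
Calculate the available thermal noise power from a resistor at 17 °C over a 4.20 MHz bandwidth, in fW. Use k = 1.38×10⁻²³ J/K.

16.8 fW

T = 17 °C + 273.15 = 290.15 K
P_n = kTB = 1.38×10⁻²³ × 290.15 × 4.20×10⁶ = 1.68×10⁻¹⁴ W = 16.8 fW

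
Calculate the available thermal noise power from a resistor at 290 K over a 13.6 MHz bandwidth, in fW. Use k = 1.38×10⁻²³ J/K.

54.4 fW

P_n = kTB = 1.38×10⁻²³ × 290 × 1.36×10⁷ = 5.44×10⁻¹⁴ W = 54.4 fW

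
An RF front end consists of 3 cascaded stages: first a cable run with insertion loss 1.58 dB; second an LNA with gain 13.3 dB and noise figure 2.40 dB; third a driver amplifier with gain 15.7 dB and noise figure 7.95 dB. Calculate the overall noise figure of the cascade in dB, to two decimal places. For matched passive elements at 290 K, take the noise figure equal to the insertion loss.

Convert to linear (a loss of L dB is a gain of −L dB): F_i = 10^(NF_i/10), G_i = 10^(G_i,dB/10)
  Stage 1: F_1 = 10^(1.58/10) = 1.439, G_1 = 10^(−1.58/10) = 0.6950
  Stage 2: F_2 = 10^(2.40/10) = 1.738, G_2 = 10^(13.3/10) = 21.38
  Stage 3: F_3 = 10^(7.95/10) = 6.237, G_3 = 10^(15.7/10) = 37.15
Friis cascade:
  F = 1.439 + (1.738 − 1)/0.6950 + (6.237 − 1)/14.86 = 2.853
NF = 10 log₁₀(2.853) = 4.55 dB

4.55 dB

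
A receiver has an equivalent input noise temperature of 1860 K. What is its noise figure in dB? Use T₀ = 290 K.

F = 1 + T_e/T₀ = 1 + 1860/290 = 7.41379
NF = 10 log₁₀(7.41379) = 8.70 dB

8.70 dB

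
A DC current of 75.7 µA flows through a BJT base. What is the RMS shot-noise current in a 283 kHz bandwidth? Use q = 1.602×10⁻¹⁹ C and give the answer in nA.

I_n = √(2qI·B)
2qI·B = 2 × 1.602×10⁻¹⁹ × 7.57×10⁻⁵ × 2.83×10⁵ = 6.86×10⁻¹⁸ A²
I_n = √(6.86×10⁻¹⁸) = 2.62×10⁻⁹ A = 2.62 nA

2.62 nA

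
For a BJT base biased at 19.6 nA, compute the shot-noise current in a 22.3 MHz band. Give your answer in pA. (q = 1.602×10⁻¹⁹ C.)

374 pA

I_n = √(2qI·B)
2qI·B = 2 × 1.602×10⁻¹⁹ × 1.96×10⁻⁸ × 2.23×10⁷ = 1.40×10⁻¹⁹ A²
I_n = √(1.40×10⁻¹⁹) = 3.74×10⁻¹⁰ A = 374 pA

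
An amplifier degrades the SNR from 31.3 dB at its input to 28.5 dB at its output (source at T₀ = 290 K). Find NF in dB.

2.8 dB

NF (dB) = SNR_in(dB) − SNR_out(dB) when the source is at T₀
NF = 31.3 − 28.5 = 2.8 dB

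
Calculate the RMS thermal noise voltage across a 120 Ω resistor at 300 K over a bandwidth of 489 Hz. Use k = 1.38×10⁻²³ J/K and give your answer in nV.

V_n = √(4kTRB)
4kTRB = 4 × 1.38×10⁻²³ × 300 × 1.20×10² × 4.89×10² = 9.72×10⁻¹⁶ V²
V_n = √(9.72×10⁻¹⁶) = 3.12×10⁻⁸ V = 31.2 nV

31.2 nV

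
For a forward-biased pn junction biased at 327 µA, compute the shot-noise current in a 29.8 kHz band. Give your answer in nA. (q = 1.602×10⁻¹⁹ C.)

1.77 nA

I_n = √(2qI·B)
2qI·B = 2 × 1.602×10⁻¹⁹ × 3.27×10⁻⁴ × 2.98×10⁴ = 3.12×10⁻¹⁸ A²
I_n = √(3.12×10⁻¹⁸) = 1.77×10⁻⁹ A = 1.77 nA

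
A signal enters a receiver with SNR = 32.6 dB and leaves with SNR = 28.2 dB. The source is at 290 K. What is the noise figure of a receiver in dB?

4.4 dB

NF (dB) = SNR_in(dB) − SNR_out(dB) when the source is at T₀
NF = 32.6 − 28.2 = 4.4 dB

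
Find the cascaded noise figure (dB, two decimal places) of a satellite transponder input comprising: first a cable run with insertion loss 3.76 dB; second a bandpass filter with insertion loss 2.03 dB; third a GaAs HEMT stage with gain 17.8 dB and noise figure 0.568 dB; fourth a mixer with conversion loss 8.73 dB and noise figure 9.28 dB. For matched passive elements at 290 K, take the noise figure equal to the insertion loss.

Convert to linear (a loss of L dB is a gain of −L dB): F_i = 10^(NF_i/10), G_i = 10^(G_i,dB/10)
  Stage 1: F_1 = 10^(3.76/10) = 2.377, G_1 = 10^(−3.76/10) = 0.4207
  Stage 2: F_2 = 10^(2.03/10) = 1.596, G_2 = 10^(−2.03/10) = 0.6266
  Stage 3: F_3 = 10^(0.568/10) = 1.140, G_3 = 10^(17.8/10) = 60.26
  Stage 4: F_4 = 10^(9.28/10) = 8.472, G_4 = 10^(−8.73/10) = 0.1340
Friis cascade:
  F = 2.377 + (1.596 − 1)/0.4207 + (1.140 − 1)/0.2636 + (8.472 − 1)/15.89 = 4.794
NF = 10 log₁₀(4.794) = 6.81 dB

6.81 dB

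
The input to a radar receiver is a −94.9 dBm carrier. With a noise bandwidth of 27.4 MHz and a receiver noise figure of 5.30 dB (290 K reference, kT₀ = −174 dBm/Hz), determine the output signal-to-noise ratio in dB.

Noise floor: N = −174 + 10 log₁₀(B) + NF
10 log₁₀(2.74×10⁷) = 74.38 dB
N = −174 + 74.38 + 5.30 = −94.32 dBm
SNR = P_sig − N = −94.9 − (−94.32) = −0.58 dB → −0.6 dB

−0.6 dB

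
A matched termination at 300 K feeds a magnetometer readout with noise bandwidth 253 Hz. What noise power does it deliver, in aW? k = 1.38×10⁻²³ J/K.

1.05 aW

P_n = kTB = 1.38×10⁻²³ × 300 × 2.53×10² = 1.05×10⁻¹⁸ W = 1.05 aW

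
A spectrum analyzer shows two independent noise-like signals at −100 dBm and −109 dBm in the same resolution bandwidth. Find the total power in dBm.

Convert to linear, add, convert back:
P₁ = 1.00×10⁻¹³ W, P₂ = 1.26×10⁻¹⁴ W
P_tot = 1.13×10⁻¹³ W → 10 log₁₀(P_tot / 10⁻³) = −99.5 dBm

−99.5 dBm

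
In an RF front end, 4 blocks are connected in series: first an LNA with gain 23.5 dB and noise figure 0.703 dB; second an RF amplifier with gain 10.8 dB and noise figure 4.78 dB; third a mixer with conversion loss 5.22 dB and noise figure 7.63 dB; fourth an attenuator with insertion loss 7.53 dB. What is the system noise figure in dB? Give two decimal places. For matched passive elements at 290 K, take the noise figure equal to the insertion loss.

Convert to linear (a loss of L dB is a gain of −L dB): F_i = 10^(NF_i/10), G_i = 10^(G_i,dB/10)
  Stage 1: F_1 = 10^(0.703/10) = 1.176, G_1 = 10^(23.5/10) = 223.9
  Stage 2: F_2 = 10^(4.78/10) = 3.006, G_2 = 10^(10.8/10) = 12.02
  Stage 3: F_3 = 10^(7.63/10) = 5.794, G_3 = 10^(−5.22/10) = 0.3006
  Stage 4: F_4 = 10^(7.53/10) = 5.662, G_4 = 10^(−7.53/10) = 0.1766
Friis cascade:
  F = 1.176 + (3.006 − 1)/223.9 + (5.794 − 1)/2692 + (5.662 − 1)/809.1 = 1.192
NF = 10 log₁₀(1.192) = 0.76 dB

0.76 dB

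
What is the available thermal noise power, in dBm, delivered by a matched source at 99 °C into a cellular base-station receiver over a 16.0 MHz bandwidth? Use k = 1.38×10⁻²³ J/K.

−100.9 dBm

T = 99 °C + 273.15 = 372.15 K
P_n = kTB = 1.38×10⁻²³ × 372.15 × 1.60×10⁷ = 8.22×10⁻¹⁴ W
In dBm: 10 log₁₀(8.22×10⁻¹⁴ / 10⁻³) = −100.9 dBm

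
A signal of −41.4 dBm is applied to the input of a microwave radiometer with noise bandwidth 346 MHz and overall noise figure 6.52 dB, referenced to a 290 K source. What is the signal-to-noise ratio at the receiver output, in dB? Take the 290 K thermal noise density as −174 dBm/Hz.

Noise floor: N = −174 + 10 log₁₀(B) + NF
10 log₁₀(3.46×10⁸) = 85.39 dB
N = −174 + 85.39 + 6.52 = −82.09 dBm
SNR = P_sig − N = −41.4 − (−82.09) = 40.69 dB → 40.7 dB

40.7 dB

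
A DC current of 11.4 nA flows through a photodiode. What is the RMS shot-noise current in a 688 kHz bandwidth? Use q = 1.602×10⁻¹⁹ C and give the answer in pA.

50.1 pA

I_n = √(2qI·B)
2qI·B = 2 × 1.602×10⁻¹⁹ × 1.14×10⁻⁸ × 6.88×10⁵ = 2.51×10⁻²¹ A²
I_n = √(2.51×10⁻²¹) = 5.01×10⁻¹¹ A = 50.1 pA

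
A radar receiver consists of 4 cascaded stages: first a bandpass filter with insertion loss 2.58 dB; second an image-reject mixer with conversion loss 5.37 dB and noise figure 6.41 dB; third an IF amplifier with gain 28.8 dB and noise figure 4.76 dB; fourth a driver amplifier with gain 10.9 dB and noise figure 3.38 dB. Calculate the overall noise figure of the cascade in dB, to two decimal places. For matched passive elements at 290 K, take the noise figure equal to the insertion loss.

13.09 dB

Convert to linear (a loss of L dB is a gain of −L dB): F_i = 10^(NF_i/10), G_i = 10^(G_i,dB/10)
  Stage 1: F_1 = 10^(2.58/10) = 1.811, G_1 = 10^(−2.58/10) = 0.5521
  Stage 2: F_2 = 10^(6.41/10) = 4.375, G_2 = 10^(−5.37/10) = 0.2904
  Stage 3: F_3 = 10^(4.76/10) = 2.992, G_3 = 10^(28.8/10) = 758.6
  Stage 4: F_4 = 10^(3.38/10) = 2.178, G_4 = 10^(10.9/10) = 12.30
Friis cascade:
  F = 1.811 + (4.375 − 1)/0.5521 + (2.992 − 1)/0.1603 + (2.178 − 1)/121.6 = 20.36
NF = 10 log₁₀(20.36) = 13.09 dB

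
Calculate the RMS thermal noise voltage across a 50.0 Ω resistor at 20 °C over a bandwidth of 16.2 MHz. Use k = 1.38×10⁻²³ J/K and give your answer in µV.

3.62 µV

T = 20 °C + 273.15 = 293.15 K
V_n = √(4kTRB)
4kTRB = 4 × 1.38×10⁻²³ × 293.15 × 5.00×10¹ × 1.62×10⁷ = 1.31×10⁻¹¹ V²
V_n = √(1.31×10⁻¹¹) = 3.62×10⁻⁶ V = 3.62 µV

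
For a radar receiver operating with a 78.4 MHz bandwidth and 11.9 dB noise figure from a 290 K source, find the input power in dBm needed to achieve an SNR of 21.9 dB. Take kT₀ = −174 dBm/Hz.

−61.3 dBm

Sensitivity = −174 + 10 log₁₀(B) + NF + SNR_min
= −174 + 78.94 + 11.9 + 21.9
= −61.26 dBm → −61.3 dBm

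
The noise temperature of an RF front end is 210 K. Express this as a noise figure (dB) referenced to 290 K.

2.37 dB

F = 1 + T_e/T₀ = 1 + 210/290 = 1.72414
NF = 10 log₁₀(1.72414) = 2.37 dB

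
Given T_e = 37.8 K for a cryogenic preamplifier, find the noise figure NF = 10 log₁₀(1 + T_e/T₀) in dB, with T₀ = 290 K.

F = 1 + T_e/T₀ = 1 + 37.8/290 = 1.13034
NF = 10 log₁₀(1.13034) = 0.532 dB

0.532 dB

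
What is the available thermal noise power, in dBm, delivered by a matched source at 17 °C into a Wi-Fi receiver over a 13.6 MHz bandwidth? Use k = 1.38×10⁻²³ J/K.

T = 17 °C + 273.15 = 290.15 K
P_n = kTB = 1.38×10⁻²³ × 290.15 × 1.36×10⁷ = 5.45×10⁻¹⁴ W
In dBm: 10 log₁₀(5.45×10⁻¹⁴ / 10⁻³) = −102.6 dBm

−102.6 dBm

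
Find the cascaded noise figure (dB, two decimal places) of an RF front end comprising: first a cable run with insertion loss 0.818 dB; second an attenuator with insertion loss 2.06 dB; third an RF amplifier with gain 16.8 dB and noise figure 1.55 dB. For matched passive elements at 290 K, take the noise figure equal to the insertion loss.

Convert to linear (a loss of L dB is a gain of −L dB): F_i = 10^(NF_i/10), G_i = 10^(G_i,dB/10)
  Stage 1: F_1 = 10^(0.818/10) = 1.207, G_1 = 10^(−0.818/10) = 0.8283
  Stage 2: F_2 = 10^(2.06/10) = 1.607, G_2 = 10^(−2.06/10) = 0.6223
  Stage 3: F_3 = 10^(1.55/10) = 1.429, G_3 = 10^(16.8/10) = 47.86
Friis cascade:
  F = 1.207 + (1.607 − 1)/0.8283 + (1.429 − 1)/0.5155 = 2.772
NF = 10 log₁₀(2.772) = 4.43 dB

4.43 dB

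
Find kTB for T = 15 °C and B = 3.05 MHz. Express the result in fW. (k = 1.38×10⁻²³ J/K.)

12.1 fW

T = 15 °C + 273.15 = 288.15 K
P_n = kTB = 1.38×10⁻²³ × 288.15 × 3.05×10⁶ = 1.21×10⁻¹⁴ W = 12.1 fW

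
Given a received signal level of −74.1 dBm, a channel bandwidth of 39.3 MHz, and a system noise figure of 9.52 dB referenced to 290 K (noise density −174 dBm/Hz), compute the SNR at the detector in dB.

Noise floor: N = −174 + 10 log₁₀(B) + NF
10 log₁₀(3.93×10⁷) = 75.94 dB
N = −174 + 75.94 + 9.52 = −88.54 dBm
SNR = P_sig − N = −74.1 − (−88.54) = 14.44 dB → 14.4 dB

14.4 dB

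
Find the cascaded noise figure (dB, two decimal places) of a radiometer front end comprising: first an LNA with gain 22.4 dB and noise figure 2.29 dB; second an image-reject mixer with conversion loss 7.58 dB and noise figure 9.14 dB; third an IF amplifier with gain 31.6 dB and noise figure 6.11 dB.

2.64 dB

Convert to linear (a loss of L dB is a gain of −L dB): F_i = 10^(NF_i/10), G_i = 10^(G_i,dB/10)
  Stage 1: F_1 = 10^(2.29/10) = 1.694, G_1 = 10^(22.4/10) = 173.8
  Stage 2: F_2 = 10^(9.14/10) = 8.204, G_2 = 10^(−7.58/10) = 0.1746
  Stage 3: F_3 = 10^(6.11/10) = 4.083, G_3 = 10^(31.6/10) = 1445
Friis cascade:
  F = 1.694 + (8.204 − 1)/173.8 + (4.083 − 1)/30.34 = 1.837
NF = 10 log₁₀(1.837) = 2.64 dB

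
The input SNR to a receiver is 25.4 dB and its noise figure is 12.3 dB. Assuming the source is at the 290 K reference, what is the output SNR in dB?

By definition F = SNR_in/SNR_out, so in dB: SNR_out = SNR_in − NF
SNR_out = 25.4 − 12.3 = 13.1 dB

13.1 dB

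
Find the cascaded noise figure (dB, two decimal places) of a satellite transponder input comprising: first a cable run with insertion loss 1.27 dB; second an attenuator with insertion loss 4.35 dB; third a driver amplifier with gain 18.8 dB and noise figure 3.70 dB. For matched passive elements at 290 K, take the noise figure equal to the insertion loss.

9.32 dB

Convert to linear (a loss of L dB is a gain of −L dB): F_i = 10^(NF_i/10), G_i = 10^(G_i,dB/10)
  Stage 1: F_1 = 10^(1.27/10) = 1.340, G_1 = 10^(−1.27/10) = 0.7464
  Stage 2: F_2 = 10^(4.35/10) = 2.723, G_2 = 10^(−4.35/10) = 0.3673
  Stage 3: F_3 = 10^(3.70/10) = 2.344, G_3 = 10^(18.8/10) = 75.86
Friis cascade:
  F = 1.340 + (2.723 − 1)/0.7464 + (2.344 − 1)/0.2742 = 8.551
NF = 10 log₁₀(8.551) = 9.32 dB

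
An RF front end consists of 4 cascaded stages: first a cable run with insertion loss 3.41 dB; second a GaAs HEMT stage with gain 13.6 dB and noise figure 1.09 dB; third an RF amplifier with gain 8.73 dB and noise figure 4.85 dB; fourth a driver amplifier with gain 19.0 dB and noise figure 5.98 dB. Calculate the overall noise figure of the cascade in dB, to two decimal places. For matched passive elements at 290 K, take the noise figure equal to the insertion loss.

Convert to linear (a loss of L dB is a gain of −L dB): F_i = 10^(NF_i/10), G_i = 10^(G_i,dB/10)
  Stage 1: F_1 = 10^(3.41/10) = 2.193, G_1 = 10^(−3.41/10) = 0.4560
  Stage 2: F_2 = 10^(1.09/10) = 1.285, G_2 = 10^(13.6/10) = 22.91
  Stage 3: F_3 = 10^(4.85/10) = 3.055, G_3 = 10^(8.73/10) = 7.464
  Stage 4: F_4 = 10^(5.98/10) = 3.963, G_4 = 10^(19.0/10) = 79.43
Friis cascade:
  F = 2.193 + (1.285 − 1)/0.4560 + (3.055 − 1)/10.45 + (3.963 − 1)/77.98 = 3.053
NF = 10 log₁₀(3.053) = 4.85 dB

4.85 dB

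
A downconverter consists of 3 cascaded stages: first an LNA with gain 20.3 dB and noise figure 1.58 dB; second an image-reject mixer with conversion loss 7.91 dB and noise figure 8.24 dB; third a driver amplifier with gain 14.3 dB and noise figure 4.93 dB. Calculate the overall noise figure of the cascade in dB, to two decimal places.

Convert to linear (a loss of L dB is a gain of −L dB): F_i = 10^(NF_i/10), G_i = 10^(G_i,dB/10)
  Stage 1: F_1 = 10^(1.58/10) = 1.439, G_1 = 10^(20.3/10) = 107.2
  Stage 2: F_2 = 10^(8.24/10) = 6.668, G_2 = 10^(−7.91/10) = 0.1618
  Stage 3: F_3 = 10^(4.93/10) = 3.112, G_3 = 10^(14.3/10) = 26.92
Friis cascade:
  F = 1.439 + (6.668 − 1)/107.2 + (3.112 − 1)/17.34 = 1.613
NF = 10 log₁₀(1.613) = 2.08 dB

2.08 dB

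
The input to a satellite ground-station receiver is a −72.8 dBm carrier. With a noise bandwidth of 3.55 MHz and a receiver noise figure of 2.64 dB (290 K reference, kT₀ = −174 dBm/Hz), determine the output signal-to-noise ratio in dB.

Noise floor: N = −174 + 10 log₁₀(B) + NF
10 log₁₀(3.55×10⁶) = 65.5 dB
N = −174 + 65.5 + 2.64 = −105.86 dBm
SNR = P_sig − N = −72.8 − (−105.86) = 33.06 dB → 33.1 dB

33.1 dB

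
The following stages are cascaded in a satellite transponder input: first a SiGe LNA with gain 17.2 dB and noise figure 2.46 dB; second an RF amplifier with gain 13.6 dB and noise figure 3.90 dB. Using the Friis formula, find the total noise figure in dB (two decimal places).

Convert to linear (a loss of L dB is a gain of −L dB): F_i = 10^(NF_i/10), G_i = 10^(G_i,dB/10)
  Stage 1: F_1 = 10^(2.46/10) = 1.762, G_1 = 10^(17.2/10) = 52.48
  Stage 2: F_2 = 10^(3.90/10) = 2.455, G_2 = 10^(13.6/10) = 22.91
Friis cascade:
  F = 1.762 + (2.455 − 1)/52.48 = 1.790
NF = 10 log₁₀(1.790) = 2.53 dB

2.53 dB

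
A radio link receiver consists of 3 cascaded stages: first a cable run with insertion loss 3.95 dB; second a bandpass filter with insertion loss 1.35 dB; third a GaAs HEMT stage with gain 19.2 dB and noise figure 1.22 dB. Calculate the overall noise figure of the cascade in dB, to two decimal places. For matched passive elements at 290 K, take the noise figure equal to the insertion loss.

6.52 dB

Convert to linear (a loss of L dB is a gain of −L dB): F_i = 10^(NF_i/10), G_i = 10^(G_i,dB/10)
  Stage 1: F_1 = 10^(3.95/10) = 2.483, G_1 = 10^(−3.95/10) = 0.4027
  Stage 2: F_2 = 10^(1.35/10) = 1.365, G_2 = 10^(−1.35/10) = 0.7328
  Stage 3: F_3 = 10^(1.22/10) = 1.324, G_3 = 10^(19.2/10) = 83.18
Friis cascade:
  F = 2.483 + (1.365 − 1)/0.4027 + (1.324 − 1)/0.2951 = 4.487
NF = 10 log₁₀(4.487) = 6.52 dB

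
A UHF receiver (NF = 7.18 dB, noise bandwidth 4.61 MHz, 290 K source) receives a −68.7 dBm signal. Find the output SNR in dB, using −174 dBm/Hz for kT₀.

31.5 dB

Noise floor: N = −174 + 10 log₁₀(B) + NF
10 log₁₀(4.61×10⁶) = 66.64 dB
N = −174 + 66.64 + 7.18 = −100.18 dBm
SNR = P_sig − N = −68.7 − (−100.18) = 31.48 dB → 31.5 dB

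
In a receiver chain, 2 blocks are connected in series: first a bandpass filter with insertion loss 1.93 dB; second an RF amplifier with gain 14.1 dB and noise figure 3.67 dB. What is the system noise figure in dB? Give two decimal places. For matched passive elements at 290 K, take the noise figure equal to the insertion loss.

Convert to linear (a loss of L dB is a gain of −L dB): F_i = 10^(NF_i/10), G_i = 10^(G_i,dB/10)
  Stage 1: F_1 = 10^(1.93/10) = 1.560, G_1 = 10^(−1.93/10) = 0.6412
  Stage 2: F_2 = 10^(3.67/10) = 2.328, G_2 = 10^(14.1/10) = 25.70
Friis cascade:
  F = 1.560 + (2.328 − 1)/0.6412 = 3.631
NF = 10 log₁₀(3.631) = 5.60 dB

5.60 dB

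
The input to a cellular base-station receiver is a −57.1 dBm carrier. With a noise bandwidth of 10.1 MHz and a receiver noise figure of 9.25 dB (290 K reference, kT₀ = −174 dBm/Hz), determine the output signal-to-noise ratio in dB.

37.6 dB

Noise floor: N = −174 + 10 log₁₀(B) + NF
10 log₁₀(1.01×10⁷) = 70.04 dB
N = −174 + 70.04 + 9.25 = −94.71 dBm
SNR = P_sig − N = −57.1 − (−94.71) = 37.61 dB → 37.6 dB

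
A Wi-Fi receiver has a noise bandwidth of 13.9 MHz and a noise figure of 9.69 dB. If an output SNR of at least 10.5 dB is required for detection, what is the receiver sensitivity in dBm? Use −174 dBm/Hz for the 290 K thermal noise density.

−82.4 dBm

Sensitivity = −174 + 10 log₁₀(B) + NF + SNR_min
= −174 + 71.43 + 9.69 + 10.5
= −82.38 dBm → −82.4 dBm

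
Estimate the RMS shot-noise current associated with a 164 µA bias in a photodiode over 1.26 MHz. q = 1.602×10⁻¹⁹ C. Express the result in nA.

I_n = √(2qI·B)
2qI·B = 2 × 1.602×10⁻¹⁹ × 1.64×10⁻⁴ × 1.26×10⁶ = 6.62×10⁻¹⁷ A²
I_n = √(6.62×10⁻¹⁷) = 8.14×10⁻⁹ A = 8.14 nA

8.14 nA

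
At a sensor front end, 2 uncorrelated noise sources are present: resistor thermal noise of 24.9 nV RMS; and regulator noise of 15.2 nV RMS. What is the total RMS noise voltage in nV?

29.2 nV

Uncorrelated sources add in power (mean-square): V_tot = √(ΣV_i²)
V_tot = √[(2.49×10⁻⁸)² + (1.52×10⁻⁸)²] = 2.92×10⁻⁸ V = 29.2 nV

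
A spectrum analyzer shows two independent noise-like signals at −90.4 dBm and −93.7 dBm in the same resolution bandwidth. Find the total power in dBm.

Convert to linear, add, convert back:
P₁ = 9.12×10⁻¹³ W, P₂ = 4.27×10⁻¹³ W
P_tot = 1.34×10⁻¹² W → 10 log₁₀(P_tot / 10⁻³) = −88.7 dBm

−88.7 dBm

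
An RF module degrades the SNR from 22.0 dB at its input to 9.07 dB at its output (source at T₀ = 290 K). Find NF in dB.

NF (dB) = SNR_in(dB) − SNR_out(dB) when the source is at T₀
NF = 22.0 − 9.07 = 12.93 dB

12.93 dB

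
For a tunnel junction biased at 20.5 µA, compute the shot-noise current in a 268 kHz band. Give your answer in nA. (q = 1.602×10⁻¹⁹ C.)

1.33 nA

I_n = √(2qI·B)
2qI·B = 2 × 1.602×10⁻¹⁹ × 2.05×10⁻⁵ × 2.68×10⁵ = 1.76×10⁻¹⁸ A²
I_n = √(1.76×10⁻¹⁸) = 1.33×10⁻⁹ A = 1.33 nA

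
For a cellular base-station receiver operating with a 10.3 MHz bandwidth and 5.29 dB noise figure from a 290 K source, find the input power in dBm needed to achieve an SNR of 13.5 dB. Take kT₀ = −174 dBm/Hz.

−85.1 dBm

Sensitivity = −174 + 10 log₁₀(B) + NF + SNR_min
= −174 + 70.13 + 5.29 + 13.5
= −85.08 dBm → −85.1 dBm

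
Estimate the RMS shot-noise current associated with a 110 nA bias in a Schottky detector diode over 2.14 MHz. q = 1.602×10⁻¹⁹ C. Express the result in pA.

I_n = √(2qI·B)
2qI·B = 2 × 1.602×10⁻¹⁹ × 1.10×10⁻⁷ × 2.14×10⁶ = 7.54×10⁻²⁰ A²
I_n = √(7.54×10⁻²⁰) = 2.75×10⁻¹⁰ A = 275 pA

275 pA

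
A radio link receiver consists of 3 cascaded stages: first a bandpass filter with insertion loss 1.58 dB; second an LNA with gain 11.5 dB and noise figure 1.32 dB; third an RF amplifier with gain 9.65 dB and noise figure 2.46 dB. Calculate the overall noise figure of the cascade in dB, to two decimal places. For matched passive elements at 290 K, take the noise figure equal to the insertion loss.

3.07 dB

Convert to linear (a loss of L dB is a gain of −L dB): F_i = 10^(NF_i/10), G_i = 10^(G_i,dB/10)
  Stage 1: F_1 = 10^(1.58/10) = 1.439, G_1 = 10^(−1.58/10) = 0.6950
  Stage 2: F_2 = 10^(1.32/10) = 1.355, G_2 = 10^(11.5/10) = 14.13
  Stage 3: F_3 = 10^(2.46/10) = 1.762, G_3 = 10^(9.65/10) = 9.226
Friis cascade:
  F = 1.439 + (1.355 − 1)/0.6950 + (1.762 − 1)/9.817 = 2.027
NF = 10 log₁₀(2.027) = 3.07 dB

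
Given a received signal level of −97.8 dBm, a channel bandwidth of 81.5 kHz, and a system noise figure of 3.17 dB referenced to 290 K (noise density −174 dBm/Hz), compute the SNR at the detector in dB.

Noise floor: N = −174 + 10 log₁₀(B) + NF
10 log₁₀(8.15×10⁴) = 49.11 dB
N = −174 + 49.11 + 3.17 = −121.72 dBm
SNR = P_sig − N = −97.8 − (−121.72) = 23.92 dB → 23.9 dB

23.9 dB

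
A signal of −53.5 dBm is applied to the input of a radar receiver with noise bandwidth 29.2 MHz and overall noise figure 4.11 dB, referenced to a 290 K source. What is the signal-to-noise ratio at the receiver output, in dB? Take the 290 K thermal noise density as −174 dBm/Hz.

41.7 dB

Noise floor: N = −174 + 10 log₁₀(B) + NF
10 log₁₀(2.92×10⁷) = 74.65 dB
N = −174 + 74.65 + 4.11 = −95.24 dBm
SNR = P_sig − N = −53.5 − (−95.24) = 41.74 dB → 41.7 dB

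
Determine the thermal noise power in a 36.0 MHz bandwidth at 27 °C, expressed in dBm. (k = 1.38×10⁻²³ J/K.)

T = 27 °C + 273.15 = 300.15 K
P_n = kTB = 1.38×10⁻²³ × 300.15 × 3.60×10⁷ = 1.49×10⁻¹³ W
In dBm: 10 log₁₀(1.49×10⁻¹³ / 10⁻³) = −98.3 dBm

−98.3 dBm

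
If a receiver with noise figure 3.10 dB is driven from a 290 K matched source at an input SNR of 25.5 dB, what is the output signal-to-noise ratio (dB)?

By definition F = SNR_in/SNR_out, so in dB: SNR_out = SNR_in − NF
SNR_out = 25.5 − 3.10 = 22.40 dB

22.40 dB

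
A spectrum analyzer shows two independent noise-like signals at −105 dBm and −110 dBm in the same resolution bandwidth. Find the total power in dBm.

Convert to linear, add, convert back:
P₁ = 3.16×10⁻¹⁴ W, P₂ = 1.00×10⁻¹⁴ W
P_tot = 4.16×10⁻¹⁴ W → 10 log₁₀(P_tot / 10⁻³) = −103.8 dBm

−103.8 dBm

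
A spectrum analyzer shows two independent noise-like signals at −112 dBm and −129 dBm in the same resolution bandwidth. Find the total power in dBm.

Convert to linear, add, convert back:
P₁ = 6.31×10⁻¹⁵ W, P₂ = 1.26×10⁻¹⁶ W
P_tot = 6.44×10⁻¹⁵ W → 10 log₁₀(P_tot / 10⁻³) = −111.9 dBm

−111.9 dBm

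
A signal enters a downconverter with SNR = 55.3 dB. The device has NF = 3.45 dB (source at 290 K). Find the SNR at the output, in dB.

51.85 dB

By definition F = SNR_in/SNR_out, so in dB: SNR_out = SNR_in − NF
SNR_out = 55.3 − 3.45 = 51.85 dB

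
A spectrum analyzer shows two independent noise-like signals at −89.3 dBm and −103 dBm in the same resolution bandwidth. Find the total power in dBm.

−89.1 dBm

Convert to linear, add, convert back:
P₁ = 1.17×10⁻¹² W, P₂ = 5.01×10⁻¹⁴ W
P_tot = 1.23×10⁻¹² W → 10 log₁₀(P_tot / 10⁻³) = −89.1 dBm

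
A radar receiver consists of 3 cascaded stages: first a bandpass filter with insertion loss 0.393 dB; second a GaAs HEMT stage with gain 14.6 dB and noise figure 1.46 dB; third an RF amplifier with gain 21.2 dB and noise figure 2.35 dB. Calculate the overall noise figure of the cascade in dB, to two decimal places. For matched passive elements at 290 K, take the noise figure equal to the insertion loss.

Convert to linear (a loss of L dB is a gain of −L dB): F_i = 10^(NF_i/10), G_i = 10^(G_i,dB/10)
  Stage 1: F_1 = 10^(0.393/10) = 1.095, G_1 = 10^(−0.393/10) = 0.9135
  Stage 2: F_2 = 10^(1.46/10) = 1.400, G_2 = 10^(14.6/10) = 28.84
  Stage 3: F_3 = 10^(2.35/10) = 1.718, G_3 = 10^(21.2/10) = 131.8
Friis cascade:
  F = 1.095 + (1.400 − 1)/0.9135 + (1.718 − 1)/26.35 = 1.559
NF = 10 log₁₀(1.559) = 1.93 dB

1.93 dB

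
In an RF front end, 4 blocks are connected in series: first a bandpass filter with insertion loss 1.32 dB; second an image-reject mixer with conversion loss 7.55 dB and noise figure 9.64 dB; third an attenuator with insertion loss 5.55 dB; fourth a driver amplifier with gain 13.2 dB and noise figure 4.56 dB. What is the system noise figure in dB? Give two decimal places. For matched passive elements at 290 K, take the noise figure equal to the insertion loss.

Convert to linear (a loss of L dB is a gain of −L dB): F_i = 10^(NF_i/10), G_i = 10^(G_i,dB/10)
  Stage 1: F_1 = 10^(1.32/10) = 1.355, G_1 = 10^(−1.32/10) = 0.7379
  Stage 2: F_2 = 10^(9.64/10) = 9.204, G_2 = 10^(−7.55/10) = 0.1758
  Stage 3: F_3 = 10^(5.55/10) = 3.589, G_3 = 10^(−5.55/10) = 0.2786
  Stage 4: F_4 = 10^(4.56/10) = 2.858, G_4 = 10^(13.2/10) = 20.89
Friis cascade:
  F = 1.355 + (9.204 − 1)/0.7379 + (3.589 − 1)/0.1297 + (2.858 − 1)/0.03614 = 83.83
NF = 10 log₁₀(83.83) = 19.23 dB

19.23 dB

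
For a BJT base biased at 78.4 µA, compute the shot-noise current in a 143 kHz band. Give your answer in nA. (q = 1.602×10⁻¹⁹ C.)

1.90 nA

I_n = √(2qI·B)
2qI·B = 2 × 1.602×10⁻¹⁹ × 7.84×10⁻⁵ × 1.43×10⁵ = 3.59×10⁻¹⁸ A²
I_n = √(3.59×10⁻¹⁸) = 1.90×10⁻⁹ A = 1.90 nA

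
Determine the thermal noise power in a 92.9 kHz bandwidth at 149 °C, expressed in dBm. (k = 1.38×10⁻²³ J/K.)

T = 149 °C + 273.15 = 422.15 K
P_n = kTB = 1.38×10⁻²³ × 422.15 × 9.29×10⁴ = 5.41×10⁻¹⁶ W
In dBm: 10 log₁₀(5.41×10⁻¹⁶ / 10⁻³) = −122.7 dBm

−122.7 dBm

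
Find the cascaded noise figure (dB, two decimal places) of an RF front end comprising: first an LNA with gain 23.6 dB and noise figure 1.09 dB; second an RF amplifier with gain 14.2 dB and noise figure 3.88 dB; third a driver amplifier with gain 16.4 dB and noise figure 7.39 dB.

1.11 dB

Convert to linear (a loss of L dB is a gain of −L dB): F_i = 10^(NF_i/10), G_i = 10^(G_i,dB/10)
  Stage 1: F_1 = 10^(1.09/10) = 1.285, G_1 = 10^(23.6/10) = 229.1
  Stage 2: F_2 = 10^(3.88/10) = 2.443, G_2 = 10^(14.2/10) = 26.30
  Stage 3: F_3 = 10^(7.39/10) = 5.483, G_3 = 10^(16.4/10) = 43.65
Friis cascade:
  F = 1.285 + (2.443 − 1)/229.1 + (5.483 − 1)/6026 = 1.292
NF = 10 log₁₀(1.292) = 1.11 dB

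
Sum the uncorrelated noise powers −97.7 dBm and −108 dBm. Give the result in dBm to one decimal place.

Convert to linear, add, convert back:
P₁ = 1.70×10⁻¹³ W, P₂ = 1.58×10⁻¹⁴ W
P_tot = 1.86×10⁻¹³ W → 10 log₁₀(P_tot / 10⁻³) = −97.3 dBm

−97.3 dBm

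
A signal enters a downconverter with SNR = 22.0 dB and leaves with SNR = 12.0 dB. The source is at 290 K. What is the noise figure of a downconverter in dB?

NF (dB) = SNR_in(dB) − SNR_out(dB) when the source is at T₀
NF = 22.0 − 12.0 = 10.0 dB

10.0 dB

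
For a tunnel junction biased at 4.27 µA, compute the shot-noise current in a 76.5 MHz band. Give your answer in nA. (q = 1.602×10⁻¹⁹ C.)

10.2 nA

I_n = √(2qI·B)
2qI·B = 2 × 1.602×10⁻¹⁹ × 4.27×10⁻⁶ × 7.65×10⁷ = 1.05×10⁻¹⁶ A²
I_n = √(1.05×10⁻¹⁶) = 1.02×10⁻⁸ A = 10.2 nA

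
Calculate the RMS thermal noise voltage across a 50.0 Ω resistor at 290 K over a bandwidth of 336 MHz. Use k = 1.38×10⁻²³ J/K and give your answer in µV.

16.4 µV

V_n = √(4kTRB)
4kTRB = 4 × 1.38×10⁻²³ × 290 × 5.00×10¹ × 3.36×10⁸ = 2.69×10⁻¹⁰ V²
V_n = √(2.69×10⁻¹⁰) = 1.64×10⁻⁵ V = 16.4 µV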